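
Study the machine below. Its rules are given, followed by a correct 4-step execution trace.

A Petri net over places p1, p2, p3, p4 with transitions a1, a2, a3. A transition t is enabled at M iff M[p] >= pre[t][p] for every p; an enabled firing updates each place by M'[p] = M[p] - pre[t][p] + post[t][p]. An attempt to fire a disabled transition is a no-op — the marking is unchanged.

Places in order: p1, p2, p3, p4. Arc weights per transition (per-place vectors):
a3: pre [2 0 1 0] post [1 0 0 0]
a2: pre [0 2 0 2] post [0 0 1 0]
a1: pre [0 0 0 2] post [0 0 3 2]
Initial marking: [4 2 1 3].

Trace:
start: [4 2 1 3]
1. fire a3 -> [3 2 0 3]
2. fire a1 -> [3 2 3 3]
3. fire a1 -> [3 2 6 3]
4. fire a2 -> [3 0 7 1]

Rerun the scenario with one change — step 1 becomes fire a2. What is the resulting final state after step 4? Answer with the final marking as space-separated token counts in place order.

4 0 2 1

(re-executing from step 1 with the substitution; state before step 1: [4 2 1 3])
1. fire a2 -> [4 0 2 1]
2. fire a1 -> [4 0 2 1]
3. fire a1 -> [4 0 2 1]
4. fire a2 -> [4 0 2 1]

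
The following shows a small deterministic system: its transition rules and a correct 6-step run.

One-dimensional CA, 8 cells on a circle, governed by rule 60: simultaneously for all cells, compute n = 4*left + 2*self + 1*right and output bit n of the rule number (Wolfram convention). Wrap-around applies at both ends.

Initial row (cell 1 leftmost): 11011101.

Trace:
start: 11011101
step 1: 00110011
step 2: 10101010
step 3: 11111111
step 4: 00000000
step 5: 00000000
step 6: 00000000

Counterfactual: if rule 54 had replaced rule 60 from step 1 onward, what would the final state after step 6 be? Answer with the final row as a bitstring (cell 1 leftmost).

(re-executing steps 1..6 under rule 54; state before step 1: 11011101)
step 1: 00100010
step 2: 01110111
step 3: 10001000
step 4: 11011101
step 5: 00100010
step 6: 01110111

01110111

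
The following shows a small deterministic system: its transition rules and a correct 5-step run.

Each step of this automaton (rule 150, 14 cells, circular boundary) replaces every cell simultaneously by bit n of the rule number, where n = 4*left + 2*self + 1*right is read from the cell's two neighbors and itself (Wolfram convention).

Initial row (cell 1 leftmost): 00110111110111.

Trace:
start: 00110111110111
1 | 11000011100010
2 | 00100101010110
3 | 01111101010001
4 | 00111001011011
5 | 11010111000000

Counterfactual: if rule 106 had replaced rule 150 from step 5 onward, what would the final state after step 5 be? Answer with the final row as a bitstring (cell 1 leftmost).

(re-executing step 5 under rule 106; state before step 5: 00111001011011)
5 | 01101010111111

01101010111111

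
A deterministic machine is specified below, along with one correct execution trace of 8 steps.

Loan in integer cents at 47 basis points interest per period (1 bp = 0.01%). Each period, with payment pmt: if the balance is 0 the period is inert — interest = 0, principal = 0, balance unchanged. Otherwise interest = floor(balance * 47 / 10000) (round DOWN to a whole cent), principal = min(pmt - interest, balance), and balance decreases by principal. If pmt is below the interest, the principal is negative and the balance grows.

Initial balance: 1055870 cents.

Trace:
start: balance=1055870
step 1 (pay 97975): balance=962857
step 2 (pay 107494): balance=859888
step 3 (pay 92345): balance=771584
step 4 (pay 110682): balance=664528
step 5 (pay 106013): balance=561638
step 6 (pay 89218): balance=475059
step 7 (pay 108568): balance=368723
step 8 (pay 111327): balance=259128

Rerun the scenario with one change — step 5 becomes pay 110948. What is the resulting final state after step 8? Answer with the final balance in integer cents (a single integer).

(re-executing from step 5 with the substitution; state before step 5: balance=664528)
step 5 (pay 110948): balance=556703
step 6 (pay 89218): balance=470101
step 7 (pay 108568): balance=363742
step 8 (pay 111327): balance=254124

254124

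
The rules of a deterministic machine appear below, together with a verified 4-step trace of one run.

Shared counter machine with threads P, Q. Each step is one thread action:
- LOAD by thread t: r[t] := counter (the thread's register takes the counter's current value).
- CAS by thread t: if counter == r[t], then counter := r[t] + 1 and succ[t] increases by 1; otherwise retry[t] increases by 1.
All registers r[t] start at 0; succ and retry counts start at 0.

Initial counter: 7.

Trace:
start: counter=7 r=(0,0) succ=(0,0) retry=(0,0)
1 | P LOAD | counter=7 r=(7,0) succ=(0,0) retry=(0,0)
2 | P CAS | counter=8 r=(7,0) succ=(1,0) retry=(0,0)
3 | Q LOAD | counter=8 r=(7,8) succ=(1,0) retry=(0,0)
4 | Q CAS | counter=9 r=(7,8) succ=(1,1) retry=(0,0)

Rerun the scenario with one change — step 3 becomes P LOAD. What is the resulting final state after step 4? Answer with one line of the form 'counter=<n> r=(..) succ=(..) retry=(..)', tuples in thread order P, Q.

(re-executing from step 3 with the substitution; state before step 3: counter=8 r=(7,0) succ=(1,0) retry=(0,0))
3 | P LOAD | counter=8 r=(8,0) succ=(1,0) retry=(0,0)
4 | Q CAS | counter=8 r=(8,0) succ=(1,0) retry=(0,1)

counter=8 r=(8,0) succ=(1,0) retry=(0,1)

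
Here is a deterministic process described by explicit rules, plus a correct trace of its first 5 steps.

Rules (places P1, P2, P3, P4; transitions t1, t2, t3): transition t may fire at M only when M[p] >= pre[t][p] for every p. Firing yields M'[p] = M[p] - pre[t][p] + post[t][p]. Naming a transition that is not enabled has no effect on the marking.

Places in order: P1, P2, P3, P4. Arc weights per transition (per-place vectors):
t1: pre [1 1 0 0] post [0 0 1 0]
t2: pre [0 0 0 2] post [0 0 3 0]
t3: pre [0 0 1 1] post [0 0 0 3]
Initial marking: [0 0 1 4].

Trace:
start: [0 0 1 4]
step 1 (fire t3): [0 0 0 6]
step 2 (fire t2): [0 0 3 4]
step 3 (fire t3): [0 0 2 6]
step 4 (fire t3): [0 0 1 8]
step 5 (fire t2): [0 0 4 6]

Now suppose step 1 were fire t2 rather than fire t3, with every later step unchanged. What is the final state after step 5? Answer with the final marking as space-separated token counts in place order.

(re-executing from step 1 with the substitution; state before step 1: [0 0 1 4])
step 1 (fire t2): [0 0 4 2]
step 2 (fire t2): [0 0 7 0]
step 3 (fire t3): [0 0 7 0]
step 4 (fire t3): [0 0 7 0]
step 5 (fire t2): [0 0 7 0]

0 0 7 0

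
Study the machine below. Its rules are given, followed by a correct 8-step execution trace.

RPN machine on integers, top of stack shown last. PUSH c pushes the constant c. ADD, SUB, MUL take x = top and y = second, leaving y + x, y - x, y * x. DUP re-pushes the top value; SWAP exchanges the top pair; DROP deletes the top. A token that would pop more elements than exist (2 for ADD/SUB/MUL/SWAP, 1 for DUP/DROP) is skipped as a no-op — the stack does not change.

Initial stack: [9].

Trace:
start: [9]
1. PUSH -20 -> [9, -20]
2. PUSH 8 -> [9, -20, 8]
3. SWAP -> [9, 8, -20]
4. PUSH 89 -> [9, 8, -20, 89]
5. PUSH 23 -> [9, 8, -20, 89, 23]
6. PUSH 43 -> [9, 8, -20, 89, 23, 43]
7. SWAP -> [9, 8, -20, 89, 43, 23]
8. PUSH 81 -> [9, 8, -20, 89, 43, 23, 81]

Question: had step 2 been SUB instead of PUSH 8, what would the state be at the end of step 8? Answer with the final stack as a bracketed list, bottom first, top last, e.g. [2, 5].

(re-executing from step 2 with the substitution; state before step 2: [9, -20])
2. SUB -> [29]
3. SWAP -> [29]
4. PUSH 89 -> [29, 89]
5. PUSH 23 -> [29, 89, 23]
6. PUSH 43 -> [29, 89, 23, 43]
7. SWAP -> [29, 89, 43, 23]
8. PUSH 81 -> [29, 89, 43, 23, 81]

[29, 89, 43, 23, 81]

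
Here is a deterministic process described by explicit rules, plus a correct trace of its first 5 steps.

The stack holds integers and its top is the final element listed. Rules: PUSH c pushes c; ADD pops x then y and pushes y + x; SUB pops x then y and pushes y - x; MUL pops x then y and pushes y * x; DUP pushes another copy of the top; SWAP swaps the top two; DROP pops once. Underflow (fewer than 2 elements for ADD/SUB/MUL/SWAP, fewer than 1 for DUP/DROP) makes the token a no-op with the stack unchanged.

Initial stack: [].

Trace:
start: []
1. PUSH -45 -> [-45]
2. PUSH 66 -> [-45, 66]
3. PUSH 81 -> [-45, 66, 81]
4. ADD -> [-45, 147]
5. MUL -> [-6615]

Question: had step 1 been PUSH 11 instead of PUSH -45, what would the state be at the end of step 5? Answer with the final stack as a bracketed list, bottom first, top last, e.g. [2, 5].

(re-executing from step 1 with the substitution; state before step 1: [])
1. PUSH 11 -> [11]
2. PUSH 66 -> [11, 66]
3. PUSH 81 -> [11, 66, 81]
4. ADD -> [11, 147]
5. MUL -> [1617]

[1617]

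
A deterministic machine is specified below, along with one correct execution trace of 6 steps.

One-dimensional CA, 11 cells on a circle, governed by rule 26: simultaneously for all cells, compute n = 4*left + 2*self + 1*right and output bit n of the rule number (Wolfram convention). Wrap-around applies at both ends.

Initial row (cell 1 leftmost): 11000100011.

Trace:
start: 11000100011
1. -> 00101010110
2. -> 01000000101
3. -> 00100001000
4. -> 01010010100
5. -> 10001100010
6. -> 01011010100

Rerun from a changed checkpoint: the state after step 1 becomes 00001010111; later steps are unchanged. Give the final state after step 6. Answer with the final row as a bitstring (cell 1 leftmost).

00001001001

state after step 1 := 00001010111
2. -> 10010000100
3. -> 01101001011
4. -> 01000110010
5. -> 10101101101
6. -> 00001001001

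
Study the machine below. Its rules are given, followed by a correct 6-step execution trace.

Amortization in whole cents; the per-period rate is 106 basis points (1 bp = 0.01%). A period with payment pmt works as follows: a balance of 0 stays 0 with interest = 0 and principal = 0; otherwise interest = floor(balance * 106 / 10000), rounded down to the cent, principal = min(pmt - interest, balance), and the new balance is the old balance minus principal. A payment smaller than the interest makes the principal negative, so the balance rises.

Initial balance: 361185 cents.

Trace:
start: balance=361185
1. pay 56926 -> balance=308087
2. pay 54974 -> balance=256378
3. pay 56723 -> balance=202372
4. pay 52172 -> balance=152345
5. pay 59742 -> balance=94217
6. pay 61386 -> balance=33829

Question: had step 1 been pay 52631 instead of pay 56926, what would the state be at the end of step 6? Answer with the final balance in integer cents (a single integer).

(re-executing from step 1 with the substitution; state before step 1: balance=361185)
1. pay 52631 -> balance=312382
2. pay 54974 -> balance=260719
3. pay 56723 -> balance=206759
4. pay 52172 -> balance=156778
5. pay 59742 -> balance=98697
6. pay 61386 -> balance=38357

38357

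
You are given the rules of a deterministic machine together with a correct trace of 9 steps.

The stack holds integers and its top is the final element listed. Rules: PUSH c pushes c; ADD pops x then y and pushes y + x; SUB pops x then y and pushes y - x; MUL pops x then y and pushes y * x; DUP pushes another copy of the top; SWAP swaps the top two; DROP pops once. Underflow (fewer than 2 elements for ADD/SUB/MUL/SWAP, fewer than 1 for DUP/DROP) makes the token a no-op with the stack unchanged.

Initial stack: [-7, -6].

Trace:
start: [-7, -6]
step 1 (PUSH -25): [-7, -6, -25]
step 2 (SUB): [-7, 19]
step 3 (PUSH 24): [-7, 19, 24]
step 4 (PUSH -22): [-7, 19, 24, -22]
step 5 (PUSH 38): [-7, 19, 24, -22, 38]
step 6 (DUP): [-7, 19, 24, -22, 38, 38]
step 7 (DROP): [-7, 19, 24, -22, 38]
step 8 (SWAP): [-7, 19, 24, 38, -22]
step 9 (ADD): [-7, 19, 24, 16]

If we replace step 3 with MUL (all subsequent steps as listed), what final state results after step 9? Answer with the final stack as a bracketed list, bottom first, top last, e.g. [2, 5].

(re-executing from step 3 with the substitution; state before step 3: [-7, 19])
step 3 (MUL): [-133]
step 4 (PUSH -22): [-133, -22]
step 5 (PUSH 38): [-133, -22, 38]
step 6 (DUP): [-133, -22, 38, 38]
step 7 (DROP): [-133, -22, 38]
step 8 (SWAP): [-133, 38, -22]
step 9 (ADD): [-133, 16]

[-133, 16]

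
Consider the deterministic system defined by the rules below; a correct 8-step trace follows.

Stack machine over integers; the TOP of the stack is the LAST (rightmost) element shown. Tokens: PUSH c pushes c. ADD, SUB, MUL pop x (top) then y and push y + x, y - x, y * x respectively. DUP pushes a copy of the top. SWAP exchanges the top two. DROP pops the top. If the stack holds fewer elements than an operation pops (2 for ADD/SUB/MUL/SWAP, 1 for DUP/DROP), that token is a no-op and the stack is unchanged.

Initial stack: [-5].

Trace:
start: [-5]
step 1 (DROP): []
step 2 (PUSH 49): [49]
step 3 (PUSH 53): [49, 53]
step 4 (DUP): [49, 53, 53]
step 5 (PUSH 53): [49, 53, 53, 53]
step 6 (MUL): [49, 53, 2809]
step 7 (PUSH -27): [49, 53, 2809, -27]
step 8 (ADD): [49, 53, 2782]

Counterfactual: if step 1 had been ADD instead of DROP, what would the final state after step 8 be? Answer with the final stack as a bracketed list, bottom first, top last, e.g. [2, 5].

[-5, 49, 53, 2782]

(re-executing from step 1 with the substitution; state before step 1: [-5])
step 1 (ADD): [-5]
step 2 (PUSH 49): [-5, 49]
step 3 (PUSH 53): [-5, 49, 53]
step 4 (DUP): [-5, 49, 53, 53]
step 5 (PUSH 53): [-5, 49, 53, 53, 53]
step 6 (MUL): [-5, 49, 53, 2809]
step 7 (PUSH -27): [-5, 49, 53, 2809, -27]
step 8 (ADD): [-5, 49, 53, 2782]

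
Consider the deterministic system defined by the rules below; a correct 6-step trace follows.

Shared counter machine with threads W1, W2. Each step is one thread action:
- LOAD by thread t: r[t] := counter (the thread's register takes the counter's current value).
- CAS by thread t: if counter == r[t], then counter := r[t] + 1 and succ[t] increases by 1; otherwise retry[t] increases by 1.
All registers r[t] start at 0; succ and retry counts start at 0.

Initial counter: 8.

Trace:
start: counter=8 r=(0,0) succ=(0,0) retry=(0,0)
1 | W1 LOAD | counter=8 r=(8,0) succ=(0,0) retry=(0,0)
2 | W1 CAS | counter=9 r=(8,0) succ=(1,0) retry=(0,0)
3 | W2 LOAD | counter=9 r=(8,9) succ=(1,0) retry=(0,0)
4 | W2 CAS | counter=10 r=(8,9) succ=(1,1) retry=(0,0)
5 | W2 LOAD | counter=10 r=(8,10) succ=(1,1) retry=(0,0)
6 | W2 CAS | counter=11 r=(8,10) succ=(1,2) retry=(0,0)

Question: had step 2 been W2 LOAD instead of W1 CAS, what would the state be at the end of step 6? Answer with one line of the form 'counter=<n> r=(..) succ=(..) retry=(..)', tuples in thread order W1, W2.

(re-executing from step 2 with the substitution; state before step 2: counter=8 r=(8,0) succ=(0,0) retry=(0,0))
2 | W2 LOAD | counter=8 r=(8,8) succ=(0,0) retry=(0,0)
3 | W2 LOAD | counter=8 r=(8,8) succ=(0,0) retry=(0,0)
4 | W2 CAS | counter=9 r=(8,8) succ=(0,1) retry=(0,0)
5 | W2 LOAD | counter=9 r=(8,9) succ=(0,1) retry=(0,0)
6 | W2 CAS | counter=10 r=(8,9) succ=(0,2) retry=(0,0)

counter=10 r=(8,9) succ=(0,2) retry=(0,0)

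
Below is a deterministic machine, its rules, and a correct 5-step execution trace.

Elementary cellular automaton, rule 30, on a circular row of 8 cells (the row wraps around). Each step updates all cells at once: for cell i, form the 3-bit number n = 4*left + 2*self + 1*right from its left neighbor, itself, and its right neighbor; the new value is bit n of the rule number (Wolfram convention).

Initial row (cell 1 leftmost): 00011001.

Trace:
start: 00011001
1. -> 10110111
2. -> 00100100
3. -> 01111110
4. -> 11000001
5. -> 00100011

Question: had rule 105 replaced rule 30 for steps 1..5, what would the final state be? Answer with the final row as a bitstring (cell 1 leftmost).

01011000

(re-executing steps 1..5 under rule 105; state before step 1: 00011001)
1. -> 01011000
2. -> 00111011
3. -> 00101111
4. -> 00011001
5. -> 01011000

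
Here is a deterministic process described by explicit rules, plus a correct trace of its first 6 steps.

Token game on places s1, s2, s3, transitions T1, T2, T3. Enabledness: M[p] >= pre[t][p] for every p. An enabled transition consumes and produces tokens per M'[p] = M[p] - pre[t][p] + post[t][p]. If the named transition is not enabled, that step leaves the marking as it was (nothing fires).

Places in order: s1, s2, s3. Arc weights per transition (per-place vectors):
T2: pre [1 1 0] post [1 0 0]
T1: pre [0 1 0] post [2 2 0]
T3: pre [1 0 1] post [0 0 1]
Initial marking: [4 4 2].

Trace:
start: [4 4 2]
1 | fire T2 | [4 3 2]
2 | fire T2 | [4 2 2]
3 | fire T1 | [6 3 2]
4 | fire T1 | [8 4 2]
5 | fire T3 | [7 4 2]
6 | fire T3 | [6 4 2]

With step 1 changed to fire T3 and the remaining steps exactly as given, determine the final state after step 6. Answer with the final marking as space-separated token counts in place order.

(re-executing from step 1 with the substitution; state before step 1: [4 4 2])
1 | fire T3 | [3 4 2]
2 | fire T2 | [3 3 2]
3 | fire T1 | [5 4 2]
4 | fire T1 | [7 5 2]
5 | fire T3 | [6 5 2]
6 | fire T3 | [5 5 2]

5 5 2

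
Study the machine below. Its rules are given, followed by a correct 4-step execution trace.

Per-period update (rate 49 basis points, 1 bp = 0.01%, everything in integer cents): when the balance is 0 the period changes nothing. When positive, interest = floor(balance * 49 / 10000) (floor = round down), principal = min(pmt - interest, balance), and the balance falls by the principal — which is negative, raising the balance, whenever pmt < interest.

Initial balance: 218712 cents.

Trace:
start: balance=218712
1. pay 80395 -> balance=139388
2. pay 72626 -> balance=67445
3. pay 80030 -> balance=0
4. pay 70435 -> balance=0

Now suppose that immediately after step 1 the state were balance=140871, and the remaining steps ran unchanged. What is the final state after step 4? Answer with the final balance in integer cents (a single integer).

0

state after step 1 := balance=140871
2. pay 72626 -> balance=68935
3. pay 80030 -> balance=0
4. pay 70435 -> balance=0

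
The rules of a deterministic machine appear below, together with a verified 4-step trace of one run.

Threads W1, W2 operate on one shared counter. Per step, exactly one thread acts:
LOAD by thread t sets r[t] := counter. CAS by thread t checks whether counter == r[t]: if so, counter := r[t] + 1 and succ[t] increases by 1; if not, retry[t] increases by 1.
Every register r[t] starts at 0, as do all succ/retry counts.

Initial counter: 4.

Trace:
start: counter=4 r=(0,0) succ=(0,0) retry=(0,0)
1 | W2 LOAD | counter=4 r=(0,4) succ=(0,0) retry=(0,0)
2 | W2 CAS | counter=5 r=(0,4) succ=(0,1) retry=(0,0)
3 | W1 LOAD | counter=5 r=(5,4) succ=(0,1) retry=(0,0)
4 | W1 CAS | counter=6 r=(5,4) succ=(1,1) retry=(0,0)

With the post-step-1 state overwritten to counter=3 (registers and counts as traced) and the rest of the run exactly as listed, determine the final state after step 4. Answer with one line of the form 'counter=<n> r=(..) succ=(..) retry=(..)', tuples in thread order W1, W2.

counter=4 r=(3,4) succ=(1,0) retry=(0,1)

state after step 1 := counter=3 r=(0,4) succ=(0,0) retry=(0,0)
2 | W2 CAS | counter=3 r=(0,4) succ=(0,0) retry=(0,1)
3 | W1 LOAD | counter=3 r=(3,4) succ=(0,0) retry=(0,1)
4 | W1 CAS | counter=4 r=(3,4) succ=(1,0) retry=(0,1)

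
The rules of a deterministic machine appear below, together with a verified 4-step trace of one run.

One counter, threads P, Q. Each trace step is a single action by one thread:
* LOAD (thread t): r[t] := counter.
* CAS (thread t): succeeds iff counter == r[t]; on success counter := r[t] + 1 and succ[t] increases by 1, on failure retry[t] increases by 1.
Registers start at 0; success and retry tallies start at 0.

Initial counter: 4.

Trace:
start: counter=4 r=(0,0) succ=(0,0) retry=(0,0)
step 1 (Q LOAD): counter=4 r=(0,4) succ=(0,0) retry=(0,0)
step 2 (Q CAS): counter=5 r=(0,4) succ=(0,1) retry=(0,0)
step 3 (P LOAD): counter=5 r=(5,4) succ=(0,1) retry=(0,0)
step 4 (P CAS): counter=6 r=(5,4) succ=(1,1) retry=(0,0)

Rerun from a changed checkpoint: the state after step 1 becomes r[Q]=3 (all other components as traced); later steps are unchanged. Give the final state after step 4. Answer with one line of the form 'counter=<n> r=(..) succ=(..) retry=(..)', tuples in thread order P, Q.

counter=5 r=(4,3) succ=(1,0) retry=(0,1)

state after step 1 := counter=4 r=(0,3) succ=(0,0) retry=(0,0)
step 2 (Q CAS): counter=4 r=(0,3) succ=(0,0) retry=(0,1)
step 3 (P LOAD): counter=4 r=(4,3) succ=(0,0) retry=(0,1)
step 4 (P CAS): counter=5 r=(4,3) succ=(1,0) retry=(0,1)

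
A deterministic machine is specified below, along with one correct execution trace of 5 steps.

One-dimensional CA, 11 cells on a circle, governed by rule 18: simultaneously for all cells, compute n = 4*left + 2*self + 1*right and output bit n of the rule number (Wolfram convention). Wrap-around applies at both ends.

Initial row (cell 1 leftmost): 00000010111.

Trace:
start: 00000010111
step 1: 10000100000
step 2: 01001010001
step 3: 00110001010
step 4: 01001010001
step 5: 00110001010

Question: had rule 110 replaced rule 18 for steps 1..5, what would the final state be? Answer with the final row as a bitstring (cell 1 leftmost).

01111100001

(re-executing steps 1..5 under rule 110; state before step 1: 00000010111)
step 1: 00000111101
step 2: 00001100111
step 3: 00011101101
step 4: 00110111111
step 5: 01111100001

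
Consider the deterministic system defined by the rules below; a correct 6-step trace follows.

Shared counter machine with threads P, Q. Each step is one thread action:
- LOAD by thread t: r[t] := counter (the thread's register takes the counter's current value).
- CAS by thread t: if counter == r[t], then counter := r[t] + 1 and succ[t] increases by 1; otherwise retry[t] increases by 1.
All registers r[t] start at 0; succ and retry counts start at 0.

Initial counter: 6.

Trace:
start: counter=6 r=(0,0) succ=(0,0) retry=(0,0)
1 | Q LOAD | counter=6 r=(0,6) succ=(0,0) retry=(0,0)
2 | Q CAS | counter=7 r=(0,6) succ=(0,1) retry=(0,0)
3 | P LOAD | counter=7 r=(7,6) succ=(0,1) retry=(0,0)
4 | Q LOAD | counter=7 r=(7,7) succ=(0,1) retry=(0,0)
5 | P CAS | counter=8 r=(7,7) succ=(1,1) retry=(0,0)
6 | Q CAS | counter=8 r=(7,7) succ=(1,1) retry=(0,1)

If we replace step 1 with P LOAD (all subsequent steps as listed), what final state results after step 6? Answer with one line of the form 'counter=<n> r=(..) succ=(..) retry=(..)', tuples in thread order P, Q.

counter=7 r=(6,6) succ=(1,0) retry=(0,2)

(re-executing from step 1 with the substitution; state before step 1: counter=6 r=(0,0) succ=(0,0) retry=(0,0))
1 | P LOAD | counter=6 r=(6,0) succ=(0,0) retry=(0,0)
2 | Q CAS | counter=6 r=(6,0) succ=(0,0) retry=(0,1)
3 | P LOAD | counter=6 r=(6,0) succ=(0,0) retry=(0,1)
4 | Q LOAD | counter=6 r=(6,6) succ=(0,0) retry=(0,1)
5 | P CAS | counter=7 r=(6,6) succ=(1,0) retry=(0,1)
6 | Q CAS | counter=7 r=(6,6) succ=(1,0) retry=(0,2)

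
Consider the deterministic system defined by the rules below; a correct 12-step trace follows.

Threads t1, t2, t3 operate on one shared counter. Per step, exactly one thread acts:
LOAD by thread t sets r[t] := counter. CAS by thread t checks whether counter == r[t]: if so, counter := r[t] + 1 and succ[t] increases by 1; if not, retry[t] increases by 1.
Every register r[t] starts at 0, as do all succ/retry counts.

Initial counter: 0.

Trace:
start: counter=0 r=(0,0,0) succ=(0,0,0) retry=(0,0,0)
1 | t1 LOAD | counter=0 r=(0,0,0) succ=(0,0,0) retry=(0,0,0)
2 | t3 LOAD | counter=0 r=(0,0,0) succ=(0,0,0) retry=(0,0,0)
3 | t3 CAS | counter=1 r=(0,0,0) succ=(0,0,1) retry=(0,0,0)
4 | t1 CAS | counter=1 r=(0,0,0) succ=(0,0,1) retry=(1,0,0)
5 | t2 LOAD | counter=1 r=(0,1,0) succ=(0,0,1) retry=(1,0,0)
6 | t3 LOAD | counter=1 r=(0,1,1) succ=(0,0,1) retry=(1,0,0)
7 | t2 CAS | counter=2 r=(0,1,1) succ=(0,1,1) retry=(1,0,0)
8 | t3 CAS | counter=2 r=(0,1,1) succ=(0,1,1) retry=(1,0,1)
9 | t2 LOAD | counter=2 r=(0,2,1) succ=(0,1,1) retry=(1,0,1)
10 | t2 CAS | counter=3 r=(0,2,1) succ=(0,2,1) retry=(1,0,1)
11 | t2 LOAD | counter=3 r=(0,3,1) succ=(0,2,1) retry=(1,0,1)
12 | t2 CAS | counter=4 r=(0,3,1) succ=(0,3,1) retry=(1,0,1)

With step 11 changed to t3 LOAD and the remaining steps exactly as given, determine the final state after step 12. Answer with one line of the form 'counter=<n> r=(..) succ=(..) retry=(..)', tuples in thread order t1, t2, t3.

counter=3 r=(0,2,3) succ=(0,2,1) retry=(1,1,1)

(re-executing from step 11 with the substitution; state before step 11: counter=3 r=(0,2,1) succ=(0,2,1) retry=(1,0,1))
11 | t3 LOAD | counter=3 r=(0,2,3) succ=(0,2,1) retry=(1,0,1)
12 | t2 CAS | counter=3 r=(0,2,3) succ=(0,2,1) retry=(1,1,1)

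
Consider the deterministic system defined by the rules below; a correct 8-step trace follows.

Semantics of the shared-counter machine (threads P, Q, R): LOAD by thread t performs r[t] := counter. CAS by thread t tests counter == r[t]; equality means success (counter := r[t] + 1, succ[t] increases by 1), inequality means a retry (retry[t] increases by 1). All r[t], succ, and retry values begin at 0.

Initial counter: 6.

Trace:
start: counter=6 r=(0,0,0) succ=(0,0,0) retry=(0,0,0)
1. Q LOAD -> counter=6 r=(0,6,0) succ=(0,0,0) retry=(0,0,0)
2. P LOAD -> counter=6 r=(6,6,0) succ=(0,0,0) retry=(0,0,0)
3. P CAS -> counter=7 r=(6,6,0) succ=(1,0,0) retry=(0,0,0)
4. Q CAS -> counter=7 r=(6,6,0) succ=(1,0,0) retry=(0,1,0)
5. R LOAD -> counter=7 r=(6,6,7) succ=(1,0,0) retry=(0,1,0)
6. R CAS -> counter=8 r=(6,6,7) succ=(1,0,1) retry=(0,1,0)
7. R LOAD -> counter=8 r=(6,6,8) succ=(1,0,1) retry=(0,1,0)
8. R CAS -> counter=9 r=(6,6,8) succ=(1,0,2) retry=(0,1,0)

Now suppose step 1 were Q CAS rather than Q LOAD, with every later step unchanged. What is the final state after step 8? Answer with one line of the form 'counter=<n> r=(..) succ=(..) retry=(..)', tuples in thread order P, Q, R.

(re-executing from step 1 with the substitution; state before step 1: counter=6 r=(0,0,0) succ=(0,0,0) retry=(0,0,0))
1. Q CAS -> counter=6 r=(0,0,0) succ=(0,0,0) retry=(0,1,0)
2. P LOAD -> counter=6 r=(6,0,0) succ=(0,0,0) retry=(0,1,0)
3. P CAS -> counter=7 r=(6,0,0) succ=(1,0,0) retry=(0,1,0)
4. Q CAS -> counter=7 r=(6,0,0) succ=(1,0,0) retry=(0,2,0)
5. R LOAD -> counter=7 r=(6,0,7) succ=(1,0,0) retry=(0,2,0)
6. R CAS -> counter=8 r=(6,0,7) succ=(1,0,1) retry=(0,2,0)
7. R LOAD -> counter=8 r=(6,0,8) succ=(1,0,1) retry=(0,2,0)
8. R CAS -> counter=9 r=(6,0,8) succ=(1,0,2) retry=(0,2,0)

counter=9 r=(6,0,8) succ=(1,0,2) retry=(0,2,0)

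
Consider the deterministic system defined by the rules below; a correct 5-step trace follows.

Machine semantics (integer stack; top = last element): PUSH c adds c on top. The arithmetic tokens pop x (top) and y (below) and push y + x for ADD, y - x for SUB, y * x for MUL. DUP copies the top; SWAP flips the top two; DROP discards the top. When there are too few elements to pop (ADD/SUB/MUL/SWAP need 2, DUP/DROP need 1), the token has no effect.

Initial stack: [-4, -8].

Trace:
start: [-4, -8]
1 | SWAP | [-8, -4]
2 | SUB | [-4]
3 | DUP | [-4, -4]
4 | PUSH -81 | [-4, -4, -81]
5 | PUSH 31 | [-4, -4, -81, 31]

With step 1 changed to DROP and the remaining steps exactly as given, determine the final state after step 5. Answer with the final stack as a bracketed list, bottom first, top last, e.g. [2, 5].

(re-executing from step 1 with the substitution; state before step 1: [-4, -8])
1 | DROP | [-4]
2 | SUB | [-4]
3 | DUP | [-4, -4]
4 | PUSH -81 | [-4, -4, -81]
5 | PUSH 31 | [-4, -4, -81, 31]

[-4, -4, -81, 31]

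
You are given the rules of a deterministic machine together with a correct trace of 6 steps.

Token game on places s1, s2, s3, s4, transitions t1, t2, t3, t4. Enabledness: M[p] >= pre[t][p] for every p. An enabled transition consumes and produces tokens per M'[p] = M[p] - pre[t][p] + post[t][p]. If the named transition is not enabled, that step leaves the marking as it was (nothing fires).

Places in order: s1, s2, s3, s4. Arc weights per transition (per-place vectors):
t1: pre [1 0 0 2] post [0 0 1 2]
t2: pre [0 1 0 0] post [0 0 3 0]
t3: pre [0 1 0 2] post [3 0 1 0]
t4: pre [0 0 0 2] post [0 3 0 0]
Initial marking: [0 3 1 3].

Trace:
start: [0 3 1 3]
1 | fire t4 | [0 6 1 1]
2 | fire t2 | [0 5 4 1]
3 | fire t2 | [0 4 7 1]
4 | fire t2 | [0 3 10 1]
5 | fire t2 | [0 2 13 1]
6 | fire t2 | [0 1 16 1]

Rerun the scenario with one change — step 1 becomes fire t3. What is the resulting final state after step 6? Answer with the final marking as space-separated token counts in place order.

(re-executing from step 1 with the substitution; state before step 1: [0 3 1 3])
1 | fire t3 | [3 2 2 1]
2 | fire t2 | [3 1 5 1]
3 | fire t2 | [3 0 8 1]
4 | fire t2 | [3 0 8 1]
5 | fire t2 | [3 0 8 1]
6 | fire t2 | [3 0 8 1]

3 0 8 1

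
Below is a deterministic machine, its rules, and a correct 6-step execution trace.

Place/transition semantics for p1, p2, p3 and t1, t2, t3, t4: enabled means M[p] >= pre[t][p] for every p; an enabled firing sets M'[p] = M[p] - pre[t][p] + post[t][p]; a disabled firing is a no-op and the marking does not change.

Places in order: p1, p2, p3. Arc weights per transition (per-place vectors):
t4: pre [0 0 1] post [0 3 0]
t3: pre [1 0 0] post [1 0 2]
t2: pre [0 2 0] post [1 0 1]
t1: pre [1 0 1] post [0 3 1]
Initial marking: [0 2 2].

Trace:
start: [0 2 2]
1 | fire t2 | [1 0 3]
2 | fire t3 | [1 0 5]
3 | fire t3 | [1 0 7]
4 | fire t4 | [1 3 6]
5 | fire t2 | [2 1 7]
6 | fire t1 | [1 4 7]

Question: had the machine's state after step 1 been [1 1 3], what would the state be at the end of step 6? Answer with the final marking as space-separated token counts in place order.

1 5 7

state after step 1 := [1 1 3]
2 | fire t3 | [1 1 5]
3 | fire t3 | [1 1 7]
4 | fire t4 | [1 4 6]
5 | fire t2 | [2 2 7]
6 | fire t1 | [1 5 7]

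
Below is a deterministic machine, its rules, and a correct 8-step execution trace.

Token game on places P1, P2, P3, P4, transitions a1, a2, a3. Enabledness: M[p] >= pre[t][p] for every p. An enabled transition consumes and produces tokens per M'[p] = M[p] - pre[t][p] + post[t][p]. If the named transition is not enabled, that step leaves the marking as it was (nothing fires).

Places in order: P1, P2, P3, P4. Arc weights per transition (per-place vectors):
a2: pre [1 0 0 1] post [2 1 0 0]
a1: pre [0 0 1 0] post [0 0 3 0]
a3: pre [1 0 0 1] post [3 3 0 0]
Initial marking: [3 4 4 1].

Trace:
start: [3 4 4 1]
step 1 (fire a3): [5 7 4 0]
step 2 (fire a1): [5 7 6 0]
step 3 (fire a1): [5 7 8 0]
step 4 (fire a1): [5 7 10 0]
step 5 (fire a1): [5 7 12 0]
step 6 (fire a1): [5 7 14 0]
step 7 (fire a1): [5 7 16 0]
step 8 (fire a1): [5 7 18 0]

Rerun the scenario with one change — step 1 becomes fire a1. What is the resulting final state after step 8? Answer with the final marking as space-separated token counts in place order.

(re-executing from step 1 with the substitution; state before step 1: [3 4 4 1])
step 1 (fire a1): [3 4 6 1]
step 2 (fire a1): [3 4 8 1]
step 3 (fire a1): [3 4 10 1]
step 4 (fire a1): [3 4 12 1]
step 5 (fire a1): [3 4 14 1]
step 6 (fire a1): [3 4 16 1]
step 7 (fire a1): [3 4 18 1]
step 8 (fire a1): [3 4 20 1]

3 4 20 1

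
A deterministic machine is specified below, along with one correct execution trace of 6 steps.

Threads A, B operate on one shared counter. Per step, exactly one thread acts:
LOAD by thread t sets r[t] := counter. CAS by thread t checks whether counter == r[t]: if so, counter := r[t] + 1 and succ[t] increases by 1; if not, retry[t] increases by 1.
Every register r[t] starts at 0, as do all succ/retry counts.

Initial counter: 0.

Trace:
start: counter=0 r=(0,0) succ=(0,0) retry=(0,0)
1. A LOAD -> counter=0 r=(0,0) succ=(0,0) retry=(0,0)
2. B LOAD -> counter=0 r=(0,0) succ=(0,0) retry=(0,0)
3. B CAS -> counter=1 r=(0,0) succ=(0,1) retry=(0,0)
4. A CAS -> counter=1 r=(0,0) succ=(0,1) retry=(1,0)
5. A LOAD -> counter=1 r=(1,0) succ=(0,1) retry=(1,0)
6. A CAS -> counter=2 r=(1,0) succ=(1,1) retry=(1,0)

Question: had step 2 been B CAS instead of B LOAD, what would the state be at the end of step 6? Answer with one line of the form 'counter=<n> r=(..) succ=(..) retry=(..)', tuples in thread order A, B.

counter=2 r=(1,0) succ=(1,1) retry=(1,1)

(re-executing from step 2 with the substitution; state before step 2: counter=0 r=(0,0) succ=(0,0) retry=(0,0))
2. B CAS -> counter=1 r=(0,0) succ=(0,1) retry=(0,0)
3. B CAS -> counter=1 r=(0,0) succ=(0,1) retry=(0,1)
4. A CAS -> counter=1 r=(0,0) succ=(0,1) retry=(1,1)
5. A LOAD -> counter=1 r=(1,0) succ=(0,1) retry=(1,1)
6. A CAS -> counter=2 r=(1,0) succ=(1,1) retry=(1,1)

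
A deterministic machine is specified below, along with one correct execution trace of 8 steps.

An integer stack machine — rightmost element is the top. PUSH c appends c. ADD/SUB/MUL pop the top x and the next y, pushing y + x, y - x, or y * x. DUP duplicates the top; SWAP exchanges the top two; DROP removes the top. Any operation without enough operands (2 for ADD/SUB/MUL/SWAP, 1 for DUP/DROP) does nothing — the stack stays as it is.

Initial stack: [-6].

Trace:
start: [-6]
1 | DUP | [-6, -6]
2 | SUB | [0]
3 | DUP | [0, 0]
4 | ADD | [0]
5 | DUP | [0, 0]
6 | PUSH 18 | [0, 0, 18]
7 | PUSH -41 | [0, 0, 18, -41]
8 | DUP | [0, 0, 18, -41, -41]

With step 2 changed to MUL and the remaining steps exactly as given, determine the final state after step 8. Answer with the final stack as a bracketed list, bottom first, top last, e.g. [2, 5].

[72, 72, 18, -41, -41]

(re-executing from step 2 with the substitution; state before step 2: [-6, -6])
2 | MUL | [36]
3 | DUP | [36, 36]
4 | ADD | [72]
5 | DUP | [72, 72]
6 | PUSH 18 | [72, 72, 18]
7 | PUSH -41 | [72, 72, 18, -41]
8 | DUP | [72, 72, 18, -41, -41]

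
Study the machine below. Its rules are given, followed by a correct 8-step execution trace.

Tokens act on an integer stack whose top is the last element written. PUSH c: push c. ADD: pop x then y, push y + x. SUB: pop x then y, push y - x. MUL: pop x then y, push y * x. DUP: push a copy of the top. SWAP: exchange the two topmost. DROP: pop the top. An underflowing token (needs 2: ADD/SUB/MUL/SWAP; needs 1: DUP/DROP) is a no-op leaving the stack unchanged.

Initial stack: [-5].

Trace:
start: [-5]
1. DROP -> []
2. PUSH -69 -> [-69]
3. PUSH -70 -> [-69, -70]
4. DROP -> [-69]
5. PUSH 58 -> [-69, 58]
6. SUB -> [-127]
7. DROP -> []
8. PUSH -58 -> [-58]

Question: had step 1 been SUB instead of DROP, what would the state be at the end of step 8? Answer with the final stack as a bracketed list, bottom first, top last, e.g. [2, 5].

[-5, -58]

(re-executing from step 1 with the substitution; state before step 1: [-5])
1. SUB -> [-5]
2. PUSH -69 -> [-5, -69]
3. PUSH -70 -> [-5, -69, -70]
4. DROP -> [-5, -69]
5. PUSH 58 -> [-5, -69, 58]
6. SUB -> [-5, -127]
7. DROP -> [-5]
8. PUSH -58 -> [-5, -58]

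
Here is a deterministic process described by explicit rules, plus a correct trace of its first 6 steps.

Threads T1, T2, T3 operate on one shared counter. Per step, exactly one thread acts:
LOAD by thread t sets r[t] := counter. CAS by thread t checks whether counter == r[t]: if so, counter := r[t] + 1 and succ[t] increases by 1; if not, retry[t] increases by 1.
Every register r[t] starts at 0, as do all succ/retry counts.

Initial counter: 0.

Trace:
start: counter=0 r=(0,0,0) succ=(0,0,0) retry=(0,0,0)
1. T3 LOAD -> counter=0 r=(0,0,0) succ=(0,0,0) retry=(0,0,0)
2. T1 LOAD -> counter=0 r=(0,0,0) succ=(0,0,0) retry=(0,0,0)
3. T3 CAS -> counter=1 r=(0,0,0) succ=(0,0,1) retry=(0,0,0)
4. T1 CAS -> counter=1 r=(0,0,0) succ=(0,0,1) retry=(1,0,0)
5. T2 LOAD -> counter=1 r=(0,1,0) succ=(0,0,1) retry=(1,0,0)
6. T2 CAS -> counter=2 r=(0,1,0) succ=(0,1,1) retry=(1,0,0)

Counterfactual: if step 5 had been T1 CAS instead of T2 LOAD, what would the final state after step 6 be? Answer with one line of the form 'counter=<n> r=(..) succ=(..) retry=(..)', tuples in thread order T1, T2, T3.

counter=1 r=(0,0,0) succ=(0,0,1) retry=(2,1,0)

(re-executing from step 5 with the substitution; state before step 5: counter=1 r=(0,0,0) succ=(0,0,1) retry=(1,0,0))
5. T1 CAS -> counter=1 r=(0,0,0) succ=(0,0,1) retry=(2,0,0)
6. T2 CAS -> counter=1 r=(0,0,0) succ=(0,0,1) retry=(2,1,0)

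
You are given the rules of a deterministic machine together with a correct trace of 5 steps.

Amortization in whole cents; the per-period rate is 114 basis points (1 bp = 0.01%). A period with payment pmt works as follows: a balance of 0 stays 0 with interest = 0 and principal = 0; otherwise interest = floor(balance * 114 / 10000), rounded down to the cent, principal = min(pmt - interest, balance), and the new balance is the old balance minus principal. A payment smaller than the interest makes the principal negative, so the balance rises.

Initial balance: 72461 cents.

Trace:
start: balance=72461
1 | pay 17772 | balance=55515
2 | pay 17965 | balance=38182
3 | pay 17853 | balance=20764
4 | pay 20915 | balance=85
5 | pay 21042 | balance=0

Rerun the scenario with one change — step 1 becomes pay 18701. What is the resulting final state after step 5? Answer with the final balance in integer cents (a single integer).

(re-executing from step 1 with the substitution; state before step 1: balance=72461)
1 | pay 18701 | balance=54586
2 | pay 17965 | balance=37243
3 | pay 17853 | balance=19814
4 | pay 20915 | balance=0
5 | pay 21042 | balance=0

0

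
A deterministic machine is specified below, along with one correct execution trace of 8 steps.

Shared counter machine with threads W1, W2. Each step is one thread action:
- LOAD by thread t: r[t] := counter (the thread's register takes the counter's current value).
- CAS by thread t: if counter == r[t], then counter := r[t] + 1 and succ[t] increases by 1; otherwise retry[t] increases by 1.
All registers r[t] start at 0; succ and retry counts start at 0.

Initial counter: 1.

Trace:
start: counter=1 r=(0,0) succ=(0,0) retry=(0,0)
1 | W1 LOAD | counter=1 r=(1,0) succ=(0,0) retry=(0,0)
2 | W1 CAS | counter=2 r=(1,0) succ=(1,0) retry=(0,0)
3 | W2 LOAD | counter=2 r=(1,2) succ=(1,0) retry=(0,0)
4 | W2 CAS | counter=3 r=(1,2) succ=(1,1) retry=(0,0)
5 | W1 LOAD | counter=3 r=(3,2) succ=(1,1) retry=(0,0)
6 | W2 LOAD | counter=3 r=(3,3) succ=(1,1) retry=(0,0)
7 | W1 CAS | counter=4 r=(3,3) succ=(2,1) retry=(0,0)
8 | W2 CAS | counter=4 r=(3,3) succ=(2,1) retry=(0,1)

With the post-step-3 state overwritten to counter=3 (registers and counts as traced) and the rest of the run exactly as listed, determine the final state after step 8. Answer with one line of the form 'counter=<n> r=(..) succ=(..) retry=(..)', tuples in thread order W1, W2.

state after step 3 := counter=3 r=(1,2) succ=(1,0) retry=(0,0)
4 | W2 CAS | counter=3 r=(1,2) succ=(1,0) retry=(0,1)
5 | W1 LOAD | counter=3 r=(3,2) succ=(1,0) retry=(0,1)
6 | W2 LOAD | counter=3 r=(3,3) succ=(1,0) retry=(0,1)
7 | W1 CAS | counter=4 r=(3,3) succ=(2,0) retry=(0,1)
8 | W2 CAS | counter=4 r=(3,3) succ=(2,0) retry=(0,2)

counter=4 r=(3,3) succ=(2,0) retry=(0,2)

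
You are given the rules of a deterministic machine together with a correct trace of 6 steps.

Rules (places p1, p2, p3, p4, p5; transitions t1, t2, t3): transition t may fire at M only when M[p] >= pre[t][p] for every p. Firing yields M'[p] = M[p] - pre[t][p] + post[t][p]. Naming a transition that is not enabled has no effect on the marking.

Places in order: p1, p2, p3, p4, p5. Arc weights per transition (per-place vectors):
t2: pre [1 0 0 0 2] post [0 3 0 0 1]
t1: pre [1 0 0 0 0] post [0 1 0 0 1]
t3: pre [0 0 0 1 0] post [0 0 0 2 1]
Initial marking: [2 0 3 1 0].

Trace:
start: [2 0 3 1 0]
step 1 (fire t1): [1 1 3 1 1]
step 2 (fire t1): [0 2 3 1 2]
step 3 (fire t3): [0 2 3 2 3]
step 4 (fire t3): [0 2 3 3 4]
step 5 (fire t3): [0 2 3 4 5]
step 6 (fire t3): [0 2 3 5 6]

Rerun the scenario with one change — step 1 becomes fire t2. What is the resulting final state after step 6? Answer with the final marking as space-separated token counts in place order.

(re-executing from step 1 with the substitution; state before step 1: [2 0 3 1 0])
step 1 (fire t2): [2 0 3 1 0]
step 2 (fire t1): [1 1 3 1 1]
step 3 (fire t3): [1 1 3 2 2]
step 4 (fire t3): [1 1 3 3 3]
step 5 (fire t3): [1 1 3 4 4]
step 6 (fire t3): [1 1 3 5 5]

1 1 3 5 5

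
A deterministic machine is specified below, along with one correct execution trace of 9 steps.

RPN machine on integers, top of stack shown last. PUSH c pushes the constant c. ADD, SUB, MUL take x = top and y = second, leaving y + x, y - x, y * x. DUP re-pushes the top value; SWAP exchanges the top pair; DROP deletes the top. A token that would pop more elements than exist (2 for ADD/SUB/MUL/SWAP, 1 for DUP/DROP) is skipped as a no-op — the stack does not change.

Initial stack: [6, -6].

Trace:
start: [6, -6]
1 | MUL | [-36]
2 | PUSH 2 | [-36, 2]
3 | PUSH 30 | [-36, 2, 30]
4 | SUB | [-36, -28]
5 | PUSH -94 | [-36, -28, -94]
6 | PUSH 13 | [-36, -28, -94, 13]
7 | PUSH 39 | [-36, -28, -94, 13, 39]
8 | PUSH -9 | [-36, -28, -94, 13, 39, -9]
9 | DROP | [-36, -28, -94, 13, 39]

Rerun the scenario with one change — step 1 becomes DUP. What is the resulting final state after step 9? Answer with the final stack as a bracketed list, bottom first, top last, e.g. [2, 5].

(re-executing from step 1 with the substitution; state before step 1: [6, -6])
1 | DUP | [6, -6, -6]
2 | PUSH 2 | [6, -6, -6, 2]
3 | PUSH 30 | [6, -6, -6, 2, 30]
4 | SUB | [6, -6, -6, -28]
5 | PUSH -94 | [6, -6, -6, -28, -94]
6 | PUSH 13 | [6, -6, -6, -28, -94, 13]
7 | PUSH 39 | [6, -6, -6, -28, -94, 13, 39]
8 | PUSH -9 | [6, -6, -6, -28, -94, 13, 39, -9]
9 | DROP | [6, -6, -6, -28, -94, 13, 39]

[6, -6, -6, -28, -94, 13, 39]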